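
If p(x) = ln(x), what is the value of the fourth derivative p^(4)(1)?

-6

Apply the Taylor formula c_k = f^(k)(a)/k!.
From the series, [(x - 1)^4] p = -1/4; multiply by 4! = 24 to get -6.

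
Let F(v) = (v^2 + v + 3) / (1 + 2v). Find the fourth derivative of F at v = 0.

1056

Multiply each power in the prefactor through the base expansion.
From the series, [v^4] F = 44; multiply by 4! = 24 to get 1056.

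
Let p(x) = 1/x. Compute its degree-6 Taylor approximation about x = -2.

-(x + 2)^6/128 - (x + 2)^5/64 - (x + 2)^4/32 - (x + 2)^3/16 - (x + 2)^2/8 - (x + 2)/4 - 1/2

Differentiate repeatedly and evaluate at the center.
p(-2) = -1/2
p′(-2) = -1/4
p′′(-2) = -1/4
p′′′(-2) = -3/8
p^(4)(-2) = -3/4
p^(5)(-2) = -15/8
p^(6)(-2) = -45/8
Dividing each by k! gives the coefficients c_0, ..., c_6.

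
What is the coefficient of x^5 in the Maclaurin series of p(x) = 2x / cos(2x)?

20/3

Write the quotient as an unknown series and match coefficients against numerator = denominator · series.
So c_5 = p^(5)(0)/5! = 20/3.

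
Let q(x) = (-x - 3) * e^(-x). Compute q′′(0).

-1

Distribute the polynomial across the series and collect like powers.
The coefficient of x^2 in the expansion is -1/2, so q′′(0) = 2! * (-1/2) = -1.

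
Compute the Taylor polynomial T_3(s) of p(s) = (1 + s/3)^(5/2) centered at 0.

[s^0] = 1;  [s^1] = 5/6;  [s^2] = 5/24;  [s^3] = 5/432.

5*s^3/432 + 5*s^2/24 + 5*s/6 + 1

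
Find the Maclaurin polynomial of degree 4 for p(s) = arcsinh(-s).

p(0) = 0
p′(0) = -1
p′′(0) = 0
p′′′(0) = 1
p^(4)(0) = 0
Dividing each by k! gives the coefficients c_0, ..., c_4.

s^3/6 - s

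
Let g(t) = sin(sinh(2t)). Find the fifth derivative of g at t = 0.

Plug the Maclaurin series of the inner function into that of the outer and collect terms.
The coefficient of t^5 in the expansion is -32/15, so g^(5)(0) = 5! * (-32/15) = -256.

-256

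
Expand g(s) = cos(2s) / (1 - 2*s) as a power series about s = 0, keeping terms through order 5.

52*s^5/3 + 26*s^4/3 + 4*s^3 + 2*s^2 + 2*s + 1

Multiply the numerator's expansion by the denominator's geometric series.
g(0) = 1
g′(0) = 2
g′′(0) = 4
g′′′(0) = 24
g^(4)(0) = 208
g^(5)(0) = 2080
Then c_k = g^(k)(0)/k! gives each Taylor coefficient.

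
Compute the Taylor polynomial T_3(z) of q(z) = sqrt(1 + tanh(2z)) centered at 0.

-5*z^3/6 - z^2/2 + z + 1

Plug the Maclaurin series of the inner function into that of the outer and collect terms.
q(0) = 1
q′(0) = 1
q′′(0) = -1
q′′′(0) = -5
Dividing each by k! gives the coefficients c_0, ..., c_3.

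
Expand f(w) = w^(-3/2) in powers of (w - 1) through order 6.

Use the known series and substitute for the argument.

3003*(w - 1)^6/1024 - 693*(w - 1)^5/256 + 315*(w - 1)^4/128 - 35*(w - 1)^3/16 + 15*(w - 1)^2/8 - 3*(w - 1)/2 + 1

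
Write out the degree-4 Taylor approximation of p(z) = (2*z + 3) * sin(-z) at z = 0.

z^4/3 + z^3/2 - 2*z^2 - 3*z

Distribute the polynomial across the series and collect like powers.
[z^0] = 0;  [z^1] = -3;  [z^2] = -2;  [z^3] = 1/2;  [z^4] = 1/3.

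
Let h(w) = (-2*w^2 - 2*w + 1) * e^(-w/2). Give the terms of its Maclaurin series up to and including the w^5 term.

Multiply each power in the prefactor through the base expansion.
h(0) = 1
h′(0) = -5/2
h′′(0) = -7/4
h′′′(0) = 35/8
h^(4)(0) = -79/16
h^(5)(0) = 139/32

139*w^5/3840 - 79*w^4/384 + 35*w^3/48 - 7*w^2/8 - 5*w/2 + 1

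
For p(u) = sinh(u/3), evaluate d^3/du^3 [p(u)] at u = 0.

From the series, [u^3] p = 1/162; multiply by 3! = 6 to get 1/27.

1/27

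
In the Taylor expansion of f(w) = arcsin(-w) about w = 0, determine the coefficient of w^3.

Apply the Taylor formula c_k = f^(k)(a)/k!.

-1/6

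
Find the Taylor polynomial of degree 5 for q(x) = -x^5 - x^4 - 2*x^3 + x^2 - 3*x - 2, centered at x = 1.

Use the known series and substitute for the argument.
q(1) = -8
q′(1) = -16
q′′(1) = -42
q′′′(1) = -96
q^(4)(1) = -144
q^(5)(1) = -120

-(x - 1)^5 - 6*(x - 1)^4 - 16*(x - 1)^3 - 21*(x - 1)^2 - 16*(x - 1) - 8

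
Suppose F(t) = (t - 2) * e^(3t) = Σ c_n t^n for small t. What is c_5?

Distribute the polynomial across the series and collect like powers.
F(0) = -2
F′(0) = -5
F′′(0) = -12
F′′′(0) = -27
F^(4)(0) = -54
F^(5)(0) = -81

-27/40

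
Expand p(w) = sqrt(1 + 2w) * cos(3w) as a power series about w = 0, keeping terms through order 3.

Multiply the two series term by term and collect like powers.
p(0) = 1
p′(0) = 1
p′′(0) = -10
p′′′(0) = -24

-4*w^3 - 5*w^2 + w + 1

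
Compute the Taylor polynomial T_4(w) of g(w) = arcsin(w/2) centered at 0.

g(0) = 0
g′(0) = 1/2
g′′(0) = 0
g′′′(0) = 1/8
g^(4)(0) = 0
Dividing each by k! gives the coefficients c_0, ..., c_4.

w^3/48 + w/2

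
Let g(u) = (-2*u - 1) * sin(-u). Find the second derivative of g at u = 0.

4

Distribute the polynomial across the series and collect like powers.
The coefficient of u^2 in the expansion is 2, so g′′(0) = 2! * (2) = 4.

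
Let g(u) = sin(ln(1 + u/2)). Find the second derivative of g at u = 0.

-1/4

Plug the Maclaurin series of the inner function into that of the outer and collect terms.
From the series, [u^2] g = -1/8; multiply by 2! = 2 to get -1/4.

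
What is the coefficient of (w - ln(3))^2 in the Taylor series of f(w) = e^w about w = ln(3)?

c_2 = f′′(ln(3))/2! = 3/2.

3/2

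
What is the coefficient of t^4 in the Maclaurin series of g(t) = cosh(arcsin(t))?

5/24

Compose series: expand the inner function first, then feed it into the outer expansion.
[t^0] = 1;  [t^1] = 0;  [t^2] = 1/2;  [t^3] = 0;  [t^4] = 5/24.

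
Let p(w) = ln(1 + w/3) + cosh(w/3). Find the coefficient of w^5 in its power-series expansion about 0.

1/1215

Expand each term separately and add.
p(0) = 1
p′(0) = 1/3
p′′(0) = 0
p′′′(0) = 2/27
p^(4)(0) = -5/81
p^(5)(0) = 8/81
So c_5 = p^(5)(0)/5! = 1/1215.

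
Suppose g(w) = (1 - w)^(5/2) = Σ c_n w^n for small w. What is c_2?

[w^0] = 1;  [w^1] = -5/2;  [w^2] = 15/8.

15/8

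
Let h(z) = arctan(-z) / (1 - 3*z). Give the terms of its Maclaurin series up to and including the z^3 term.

-26*z^3/3 - 3*z^2 - z

Expand 1/(denominator) as a geometric series and multiply by the numerator's series.
h(0) = 0
h′(0) = -1
h′′(0) = -6
h′′′(0) = -52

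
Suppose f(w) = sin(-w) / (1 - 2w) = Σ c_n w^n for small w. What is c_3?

Expand each factor separately, then convolve coefficients.
[w^0] = 0;  [w^1] = -1;  [w^2] = -2;  [w^3] = -23/6.

-23/6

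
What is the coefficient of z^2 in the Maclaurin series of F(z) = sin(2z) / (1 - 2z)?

Take the Cauchy product of the two expansions.
F(0) = 0
F′(0) = 2
F′′(0) = 8
So c_2 = F′′(0)/2! = 4.

4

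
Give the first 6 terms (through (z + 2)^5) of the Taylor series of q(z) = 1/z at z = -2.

q(-2) = -1/2
q′(-2) = -1/4
q′′(-2) = -1/4
q′′′(-2) = -3/8
q^(4)(-2) = -3/4
q^(5)(-2) = -15/8
Dividing each by k! gives the coefficients c_0, ..., c_5.

-(z + 2)^5/64 - (z + 2)^4/32 - (z + 2)^3/16 - (z + 2)^2/8 - (z + 2)/4 - 1/2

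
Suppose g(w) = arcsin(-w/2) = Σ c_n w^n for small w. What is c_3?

-1/48

g(0) = 0
g′(0) = -1/2
g′′(0) = 0
g′′′(0) = -1/8
So c_3 = g′′′(0)/3! = -1/48.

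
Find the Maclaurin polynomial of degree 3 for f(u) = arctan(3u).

[u^0] = 0;  [u^1] = 3;  [u^2] = 0;  [u^3] = -9.

-9*u^3 + 3*u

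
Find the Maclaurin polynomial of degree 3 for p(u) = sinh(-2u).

Use the known series and substitute for the argument.
p(0) = 0
p′(0) = -2
p′′(0) = 0
p′′′(0) = -8

-4*u^3/3 - 2*u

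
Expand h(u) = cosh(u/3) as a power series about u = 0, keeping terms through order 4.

u^4/1944 + u^2/18 + 1

[u^0] = 1;  [u^1] = 0;  [u^2] = 1/18;  [u^3] = 0;  [u^4] = 1/1944.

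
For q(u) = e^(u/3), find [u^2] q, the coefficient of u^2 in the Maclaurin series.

1/18

[u^0] = 1;  [u^1] = 1/3;  [u^2] = 1/18.
So c_2 = q′′(0)/2! = 1/18.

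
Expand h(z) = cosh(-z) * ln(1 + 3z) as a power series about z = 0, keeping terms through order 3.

Expand each factor separately, then convolve coefficients.
[z^0] = 0;  [z^1] = 3;  [z^2] = -9/2;  [z^3] = 21/2.

21*z^3/2 - 9*z^2/2 + 3*z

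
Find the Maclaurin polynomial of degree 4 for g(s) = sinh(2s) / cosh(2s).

-8*s^3/3 + 2*s

Invert the denominator's series and multiply.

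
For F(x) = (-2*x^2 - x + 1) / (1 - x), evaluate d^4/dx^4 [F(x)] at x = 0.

-48

Shift and add copies of the series according to the polynomial's terms.
The coefficient of x^4 in the expansion is -2, so F^(4)(0) = 4! * (-2) = -48.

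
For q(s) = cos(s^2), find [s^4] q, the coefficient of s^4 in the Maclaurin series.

-1/2

Use the known series and substitute for the argument.
q(0) = 1
q′(0) = 0
q′′(0) = 0
q′′′(0) = 0
q^(4)(0) = -12
Then c_k = q^(k)(0)/k! gives each Taylor coefficient.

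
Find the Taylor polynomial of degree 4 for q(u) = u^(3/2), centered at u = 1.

q(1) = 1
q′(1) = 3/2
q′′(1) = 3/4
q′′′(1) = -3/8
q^(4)(1) = 9/16
Then c_k = q^(k)(1)/k! gives each Taylor coefficient.

3*(u - 1)^4/128 - (u - 1)^3/16 + 3*(u - 1)^2/8 + 3*(u - 1)/2 + 1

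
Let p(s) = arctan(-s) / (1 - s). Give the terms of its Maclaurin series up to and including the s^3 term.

Take the Cauchy product of the two expansions.

-2*s^3/3 - s^2 - s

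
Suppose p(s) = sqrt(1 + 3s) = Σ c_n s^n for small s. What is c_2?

-9/8

p(0) = 1
p′(0) = 3/2
p′′(0) = -9/4
Dividing each by k! gives the coefficients c_0, ..., c_2.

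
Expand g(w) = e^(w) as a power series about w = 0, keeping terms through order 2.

Compute the successive derivatives at the expansion point and divide by k!.
g(0) = 1
g′(0) = 1
g′′(0) = 1

w^2/2 + w + 1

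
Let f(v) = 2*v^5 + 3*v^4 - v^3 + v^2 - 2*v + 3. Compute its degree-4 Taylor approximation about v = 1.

[(v - 1)^0] = 6;  [(v - 1)^1] = 19;  [(v - 1)^2] = 36;  [(v - 1)^3] = 31;  [(v - 1)^4] = 13.

13*(v - 1)^4 + 31*(v - 1)^3 + 36*(v - 1)^2 + 19*(v - 1) + 6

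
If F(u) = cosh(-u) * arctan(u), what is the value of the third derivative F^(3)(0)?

1

Multiply the two series term by term and collect like powers.
The coefficient of u^3 in the expansion is 1/6, so F′′′(0) = 3! * (1/6) = 1.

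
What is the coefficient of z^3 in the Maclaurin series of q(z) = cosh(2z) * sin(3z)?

3/2

Multiply the two series term by term and collect like powers.
q(0) = 0
q′(0) = 3
q′′(0) = 0
q′′′(0) = 9
So c_3 = q′′′(0)/3! = 3/2.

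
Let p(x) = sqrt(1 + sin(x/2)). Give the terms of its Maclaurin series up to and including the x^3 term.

Substitute the inner expansion into the outer series and collect powers.
[x^0] = 1;  [x^1] = 1/4;  [x^2] = -1/32;  [x^3] = -1/384.

-x^3/384 - x^2/32 + x/4 + 1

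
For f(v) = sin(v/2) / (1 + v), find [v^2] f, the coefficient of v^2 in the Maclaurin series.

Take the Cauchy product of the two expansions.
f(0) = 0
f′(0) = 1/2
f′′(0) = -1
Then c_k = f^(k)(0)/k! gives each Taylor coefficient.

-1/2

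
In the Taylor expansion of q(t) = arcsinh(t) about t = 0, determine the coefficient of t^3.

-1/6

Compute the successive derivatives at the expansion point and divide by k!.
So c_3 = q′′′(0)/3! = -1/6.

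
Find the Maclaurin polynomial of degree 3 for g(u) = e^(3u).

[u^0] = 1;  [u^1] = 3;  [u^2] = 9/2;  [u^3] = 9/2.

9*u^3/2 + 9*u^2/2 + 3*u + 1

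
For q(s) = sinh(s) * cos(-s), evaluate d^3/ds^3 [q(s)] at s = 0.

Write out both Maclaurin series and multiply, keeping only the needed powers.
From the series, [s^3] q = -1/3; multiply by 3! = 6 to get -2.

-2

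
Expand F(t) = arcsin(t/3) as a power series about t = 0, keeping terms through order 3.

F(0) = 0
F′(0) = 1/3
F′′(0) = 0
F′′′(0) = 1/27
The Taylor polynomial is Σ F^(k)(0)/k! · t^k.

t^3/162 + t/3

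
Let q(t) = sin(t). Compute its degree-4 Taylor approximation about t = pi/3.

sqrt(3)*(t - pi/3)^4/48 - (t - pi/3)^3/12 - sqrt(3)*(t - pi/3)^2/4 + (t - pi/3)/2 + sqrt(3)/2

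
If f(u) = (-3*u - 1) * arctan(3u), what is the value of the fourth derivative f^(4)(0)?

Distribute the polynomial across the series and collect like powers.
The coefficient of u^4 in the expansion is 27, so f^(4)(0) = 4! * (27) = 648.

648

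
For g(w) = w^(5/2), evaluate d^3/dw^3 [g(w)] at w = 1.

The coefficient of (w - 1)^3 in the expansion is 5/16, so g′′′(1) = 3! * (5/16) = 15/8.

15/8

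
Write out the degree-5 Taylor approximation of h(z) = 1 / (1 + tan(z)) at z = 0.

Expand as Σ (-1)^k u^k with u equal to the inner function's series.
h(0) = 1
h′(0) = -1
h′′(0) = 2
h′′′(0) = -8
h^(4)(0) = 40
h^(5)(0) = -256
Then c_k = h^(k)(0)/k! gives each Taylor coefficient.

-32*z^5/15 + 5*z^4/3 - 4*z^3/3 + z^2 - z + 1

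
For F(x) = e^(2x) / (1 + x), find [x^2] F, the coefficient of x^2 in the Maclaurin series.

1

Write out both Maclaurin series and multiply, keeping only the needed powers.
[x^0] = 1;  [x^1] = 1;  [x^2] = 1.
So c_2 = F′′(0)/2! = 1.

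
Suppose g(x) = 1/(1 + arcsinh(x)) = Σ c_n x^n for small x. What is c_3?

Let u equal the inner series; expand the outer function in u and truncate.
g(0) = 1
g′(0) = -1
g′′(0) = 2
g′′′(0) = -5

-5/6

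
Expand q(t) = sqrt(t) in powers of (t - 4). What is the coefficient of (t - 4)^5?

q(4) = 2
q′(4) = 1/4
q′′(4) = -1/32
q′′′(4) = 3/256
q^(4)(4) = -15/2048
q^(5)(4) = 105/16384
So c_5 = q^(5)(4)/5! = 7/131072.

7/131072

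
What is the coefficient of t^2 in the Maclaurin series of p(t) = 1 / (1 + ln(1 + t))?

3/2

Expand as Σ (-1)^k u^k with u equal to the inner function's series.
p(0) = 1
p′(0) = -1
p′′(0) = 3
The Taylor polynomial is Σ p^(k)(0)/k! · t^k.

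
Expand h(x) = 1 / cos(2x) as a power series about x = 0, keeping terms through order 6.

244*x^6/45 + 10*x^4/3 + 2*x^2 + 1

Write the quotient as an unknown series and match coefficients against numerator = denominator · series.
[x^0] = 1;  [x^1] = 0;  [x^2] = 2;  [x^3] = 0;  [x^4] = 10/3;  [x^5] = 0;  [x^6] = 244/45.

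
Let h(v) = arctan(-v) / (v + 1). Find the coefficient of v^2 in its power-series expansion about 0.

Use 1/(1 - r) = Σ r^k on the denominator, then take the Cauchy product.
h(0) = 0
h′(0) = -1
h′′(0) = 2
Then c_k = h^(k)(0)/k! gives each Taylor coefficient.

1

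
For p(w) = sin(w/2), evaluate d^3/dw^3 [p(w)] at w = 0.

-1/8

The coefficient of w^3 in the expansion is -1/48, so p′′′(0) = 3! * (-1/48) = -1/8.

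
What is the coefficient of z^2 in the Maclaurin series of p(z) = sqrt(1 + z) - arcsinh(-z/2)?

Add the two expansions coefficient-wise.
p(0) = 1
p′(0) = 1
p′′(0) = -1/4
So c_2 = p′′(0)/2! = -1/8.

-1/8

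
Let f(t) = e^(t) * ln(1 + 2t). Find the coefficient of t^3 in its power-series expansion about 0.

Write out both Maclaurin series and multiply, keeping only the needed powers.
f(0) = 0
f′(0) = 2
f′′(0) = 0
f′′′(0) = 10
Dividing each by k! gives the coefficients c_0, ..., c_3.

5/3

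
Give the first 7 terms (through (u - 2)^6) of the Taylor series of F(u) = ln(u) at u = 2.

-(u - 2)^6/384 + (u - 2)^5/160 - (u - 2)^4/64 + (u - 2)^3/24 - (u - 2)^2/8 + (u - 2)/2 + ln(2)

Differentiate repeatedly and evaluate at the center.
F(2) = ln(2)
F′(2) = 1/2
F′′(2) = -1/4
F′′′(2) = 1/4
F^(4)(2) = -3/8
F^(5)(2) = 3/4
F^(6)(2) = -15/8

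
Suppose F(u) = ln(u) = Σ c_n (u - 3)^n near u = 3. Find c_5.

1/1215

Differentiate repeatedly and evaluate at the center.
[(u - 3)^0] = ln(3);  [(u - 3)^1] = 1/3;  [(u - 3)^2] = -1/18;  [(u - 3)^3] = 1/81;  [(u - 3)^4] = -1/324;  [(u - 3)^5] = 1/1215.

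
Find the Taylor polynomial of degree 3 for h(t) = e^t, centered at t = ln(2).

(t - ln(2))^3/3 + (t - ln(2))^2 + 2*(t - ln(2)) + 2

h(ln(2)) = 2
h′(ln(2)) = 2
h′′(ln(2)) = 2
h′′′(ln(2)) = 2
The Taylor polynomial is Σ h^(k)(ln(2))/k! · (t - ln(2))^k.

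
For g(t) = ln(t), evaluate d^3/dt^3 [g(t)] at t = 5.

Apply the Taylor formula c_k = f^(k)(a)/k!.
The coefficient of (t - 5)^3 in the expansion is 1/375, so g′′′(5) = 3! * (1/375) = 2/125.

2/125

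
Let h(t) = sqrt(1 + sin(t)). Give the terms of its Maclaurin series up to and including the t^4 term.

t^4/384 - t^3/48 - t^2/8 + t/2 + 1

Compose series: expand the inner function first, then feed it into the outer expansion.
h(0) = 1
h′(0) = 1/2
h′′(0) = -1/4
h′′′(0) = -1/8
h^(4)(0) = 1/16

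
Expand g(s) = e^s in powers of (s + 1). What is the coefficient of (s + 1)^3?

g(-1) = e^(-1)
g′(-1) = e^(-1)
g′′(-1) = e^(-1)
g′′′(-1) = e^(-1)
So c_3 = g′′′(-1)/3! = e^(-1)/6.

e^(-1)/6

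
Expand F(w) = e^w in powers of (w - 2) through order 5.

Use the known series and substitute for the argument.

(w - 2)^5*e^(2)/120 + (w - 2)^4*e^(2)/24 + (w - 2)^3*e^(2)/6 + (w - 2)^2*e^(2)/2 + (w - 2)*e^(2) + e^(2)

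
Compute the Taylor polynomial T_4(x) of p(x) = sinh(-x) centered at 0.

p(0) = 0
p′(0) = -1
p′′(0) = 0
p′′′(0) = -1
p^(4)(0) = 0

-x^3/6 - x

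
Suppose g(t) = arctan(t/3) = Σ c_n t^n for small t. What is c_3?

-1/81

Differentiate repeatedly and evaluate at the center.
[t^0] = 0;  [t^1] = 1/3;  [t^2] = 0;  [t^3] = -1/81.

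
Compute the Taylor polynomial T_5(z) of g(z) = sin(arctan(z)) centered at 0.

Substitute the inner expansion into the outer series and collect powers.
[z^0] = 0;  [z^1] = 1;  [z^2] = 0;  [z^3] = -1/2;  [z^4] = 0;  [z^5] = 3/8.

3*z^5/8 - z^3/2 + z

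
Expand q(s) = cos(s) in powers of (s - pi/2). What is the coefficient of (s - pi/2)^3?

c_3 = q′′′(pi/2)/3! = 1/6.

1/6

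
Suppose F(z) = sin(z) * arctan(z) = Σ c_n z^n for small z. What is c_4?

Take the Cauchy product of the two expansions.
F(0) = 0
F′(0) = 0
F′′(0) = 2
F′′′(0) = 0
F^(4)(0) = -12

-1/2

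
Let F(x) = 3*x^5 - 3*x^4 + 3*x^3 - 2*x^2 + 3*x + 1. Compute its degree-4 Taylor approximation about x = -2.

F(-2) = -181
F′(-2) = 383
F′′(-2) = -664
F′′′(-2) = 882
F^(4)(-2) = -792

-33*(x + 2)^4 + 147*(x + 2)^3 - 332*(x + 2)^2 + 383*(x + 2) - 181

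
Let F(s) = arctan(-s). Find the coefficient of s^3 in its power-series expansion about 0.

F(0) = 0
F′(0) = -1
F′′(0) = 0
F′′′(0) = 2
Then c_k = F^(k)(0)/k! gives each Taylor coefficient.

1/3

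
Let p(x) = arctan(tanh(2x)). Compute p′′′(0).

-32

Plug the Maclaurin series of the inner function into that of the outer and collect terms.
From the series, [x^3] p = -16/3; multiply by 3! = 6 to get -32.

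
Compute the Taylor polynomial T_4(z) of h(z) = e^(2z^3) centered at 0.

2*z^3 + 1

Compute the successive derivatives at the expansion point and divide by k!.
h(0) = 1
h′(0) = 0
h′′(0) = 0
h′′′(0) = 12
h^(4)(0) = 0
The Taylor polynomial is Σ h^(k)(0)/k! · z^k.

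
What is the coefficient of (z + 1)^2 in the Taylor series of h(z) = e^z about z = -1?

e^(-1)/2

h(-1) = e^(-1)
h′(-1) = e^(-1)
h′′(-1) = e^(-1)
Dividing each by k! gives the coefficients c_0, ..., c_2.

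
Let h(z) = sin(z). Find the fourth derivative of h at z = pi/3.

sqrt(3)/2

From the series, [(z - pi/3)^4] h = sqrt(3)/48; multiply by 4! = 24 to get sqrt(3)/2.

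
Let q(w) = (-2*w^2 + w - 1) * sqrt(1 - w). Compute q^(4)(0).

87/16

Shift and add copies of the series according to the polynomial's terms.
The coefficient of w^4 in the expansion is 29/128, so q^(4)(0) = 4! * (29/128) = 87/16.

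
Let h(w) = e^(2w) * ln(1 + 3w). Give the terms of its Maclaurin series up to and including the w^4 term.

-29*w^4/4 + 6*w^3 + 3*w^2/2 + 3*w

Expand each factor separately, then convolve coefficients.
h(0) = 0
h′(0) = 3
h′′(0) = 3
h′′′(0) = 36
h^(4)(0) = -174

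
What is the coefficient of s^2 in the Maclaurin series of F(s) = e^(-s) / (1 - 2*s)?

Multiply the numerator's expansion by the denominator's geometric series.
So c_2 = F′′(0)/2! = 5/2.

5/2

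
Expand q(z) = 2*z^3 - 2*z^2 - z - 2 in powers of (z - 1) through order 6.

2*(z - 1)^3 + 4*(z - 1)^2 + (z - 1) - 3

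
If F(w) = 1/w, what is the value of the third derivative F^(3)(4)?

From the series, [(w - 4)^3] F = -1/256; multiply by 3! = 6 to get -3/128.

-3/128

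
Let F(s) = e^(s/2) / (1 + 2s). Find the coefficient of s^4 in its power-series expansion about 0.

Take the Cauchy product of the two expansions.
F(0) = 1
F′(0) = -3/2
F′′(0) = 25/4
F′′′(0) = -299/8
F^(4)(0) = 6*2^(315/331)*3^(274/331)*5^(266/331)*7^(178/331)
So c_4 = F^(4)(0)/4! = 1595/128.

1595/128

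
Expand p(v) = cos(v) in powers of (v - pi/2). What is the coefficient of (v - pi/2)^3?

p(pi/2) = 0
p′(pi/2) = -1
p′′(pi/2) = 0
p′′′(pi/2) = 1
So c_3 = p′′′(pi/2)/3! = 1/6.

1/6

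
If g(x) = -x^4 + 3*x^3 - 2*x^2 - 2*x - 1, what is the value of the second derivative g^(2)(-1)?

The coefficient of (x + 1)^2 in the expansion is -17, so g′′(-1) = 2! * (-17) = -34.

-34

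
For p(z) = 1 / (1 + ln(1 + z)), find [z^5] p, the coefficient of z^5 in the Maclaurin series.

-347/60

Expand as Σ (-1)^k u^k with u equal to the inner function's series.
p(0) = 1
p′(0) = -1
p′′(0) = 3
p′′′(0) = -14
p^(4)(0) = 88
p^(5)(0) = -694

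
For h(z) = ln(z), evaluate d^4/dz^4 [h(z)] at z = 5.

-6/625

Compute the successive derivatives at the expansion point and divide by k!.
The coefficient of (z - 5)^4 in the expansion is -1/2500, so h^(4)(5) = 4! * (-1/2500) = -6/625.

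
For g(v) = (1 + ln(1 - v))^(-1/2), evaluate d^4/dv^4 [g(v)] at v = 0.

Compose series: expand the inner function first, then feed it into the outer expansion.
The coefficient of v^4 in the expansion is 155/128, so g^(4)(0) = 4! * (155/128) = 465/16.

465/16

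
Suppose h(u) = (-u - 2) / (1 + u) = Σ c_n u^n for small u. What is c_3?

Shift and add copies of the series according to the polynomial's terms.
h(0) = -2
h′(0) = 1
h′′(0) = -2
h′′′(0) = 6

1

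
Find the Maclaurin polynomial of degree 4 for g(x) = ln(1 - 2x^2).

g(0) = 0
g′(0) = 0
g′′(0) = -4
g′′′(0) = 0
g^(4)(0) = -48
Then c_k = g^(k)(0)/k! gives each Taylor coefficient.

-2*x^4 - 2*x^2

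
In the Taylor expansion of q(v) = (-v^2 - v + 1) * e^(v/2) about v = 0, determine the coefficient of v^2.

-11/8

Multiply each power in the prefactor through the base expansion.
[v^0] = 1;  [v^1] = -1/2;  [v^2] = -11/8.
So c_2 = q′′(0)/2! = -11/8.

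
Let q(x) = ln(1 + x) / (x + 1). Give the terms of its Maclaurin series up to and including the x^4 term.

Expand 1/(denominator) as a geometric series and multiply by the numerator's series.
q(0) = 0
q′(0) = 1
q′′(0) = -3
q′′′(0) = 11
q^(4)(0) = -50

-25*x^4/12 + 11*x^3/6 - 3*x^2/2 + x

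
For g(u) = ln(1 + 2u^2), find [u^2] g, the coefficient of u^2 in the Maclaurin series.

Use the known series and substitute for the argument.
[u^0] = 0;  [u^1] = 0;  [u^2] = 2.

2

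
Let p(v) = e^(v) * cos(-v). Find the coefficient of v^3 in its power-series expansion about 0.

Multiply the two series term by term and collect like powers.
[v^0] = 1;  [v^1] = 1;  [v^2] = 0;  [v^3] = -1/3.
So c_3 = p′′′(0)/3! = -1/3.

-1/3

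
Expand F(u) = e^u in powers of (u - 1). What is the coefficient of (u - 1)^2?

e/2

[(u - 1)^0] = e;  [(u - 1)^1] = e;  [(u - 1)^2] = e/2.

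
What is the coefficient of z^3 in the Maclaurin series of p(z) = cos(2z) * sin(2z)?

-16/3

Take the Cauchy product of the two expansions.
[z^0] = 0;  [z^1] = 2;  [z^2] = 0;  [z^3] = -16/3.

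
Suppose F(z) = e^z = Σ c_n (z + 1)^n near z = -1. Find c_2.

F(-1) = e^(-1)
F′(-1) = e^(-1)
F′′(-1) = e^(-1)
So c_2 = F′′(-1)/2! = e^(-1)/2.

e^(-1)/2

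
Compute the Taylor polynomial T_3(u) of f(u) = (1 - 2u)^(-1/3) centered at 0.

[u^0] = 1;  [u^1] = 2/3;  [u^2] = 8/9;  [u^3] = 112/81.

112*u^3/81 + 8*u^2/9 + 2*u/3 + 1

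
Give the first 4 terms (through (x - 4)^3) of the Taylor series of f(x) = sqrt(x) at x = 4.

(x - 4)^3/512 - (x - 4)^2/64 + (x - 4)/4 + 2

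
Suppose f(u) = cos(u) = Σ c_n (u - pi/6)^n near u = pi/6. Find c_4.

sqrt(3)/48

f(pi/6) = sqrt(3)/2
f′(pi/6) = -1/2
f′′(pi/6) = -sqrt(3)/2
f′′′(pi/6) = 1/2
f^(4)(pi/6) = sqrt(3)/2
So c_4 = f^(4)(pi/6)/4! = sqrt(3)/48.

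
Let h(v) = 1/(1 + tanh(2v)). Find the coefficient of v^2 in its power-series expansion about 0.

Compose series: expand the inner function first, then feed it into the outer expansion.
[v^0] = 1;  [v^1] = -2;  [v^2] = 4.
So c_2 = h′′(0)/2! = 4.

4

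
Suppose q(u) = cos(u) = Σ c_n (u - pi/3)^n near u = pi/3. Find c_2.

-1/4

Apply the Taylor formula c_k = f^(k)(a)/k!.
[(u - pi/3)^0] = 1/2;  [(u - pi/3)^1] = -sqrt(3)/2;  [(u - pi/3)^2] = -1/4.
So c_2 = q′′(pi/3)/2! = -1/4.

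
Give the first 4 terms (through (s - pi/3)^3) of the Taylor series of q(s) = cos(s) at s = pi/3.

sqrt(3)*(s - pi/3)^3/12 - (s - pi/3)^2/4 - sqrt(3)*(s - pi/3)/2 + 1/2

Use the known series and substitute for the argument.
q(pi/3) = 1/2
q′(pi/3) = -sqrt(3)/2
q′′(pi/3) = -1/2
q′′′(pi/3) = sqrt(3)/2
Then c_k = q^(k)(pi/3)/k! gives each Taylor coefficient.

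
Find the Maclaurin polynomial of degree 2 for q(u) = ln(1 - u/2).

-u^2/8 - u/2

[u^0] = 0;  [u^1] = -1/2;  [u^2] = -1/8.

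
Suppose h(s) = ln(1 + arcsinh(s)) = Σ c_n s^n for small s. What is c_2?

-1/2

Plug the Maclaurin series of the inner function into that of the outer and collect terms.
h(0) = 0
h′(0) = 1
h′′(0) = -1
So c_2 = h′′(0)/2! = -1/2.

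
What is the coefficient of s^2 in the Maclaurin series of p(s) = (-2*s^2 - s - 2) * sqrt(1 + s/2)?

-35/16

Multiply each power in the prefactor through the base expansion.
[s^0] = -2;  [s^1] = -3/2;  [s^2] = -35/16.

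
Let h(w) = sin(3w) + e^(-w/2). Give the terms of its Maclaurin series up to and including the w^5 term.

1555*w^5/768 + w^4/384 - 217*w^3/48 + w^2/8 + 5*w/2 + 1

Combine the two series term by term.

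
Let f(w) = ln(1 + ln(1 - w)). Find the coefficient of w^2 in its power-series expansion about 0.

-1

Plug the Maclaurin series of the inner function into that of the outer and collect terms.
[w^0] = 0;  [w^1] = -1;  [w^2] = -1.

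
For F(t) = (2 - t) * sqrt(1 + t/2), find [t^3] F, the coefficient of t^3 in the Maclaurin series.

3/64

Shift and add copies of the series according to the polynomial's terms.
[t^0] = 2;  [t^1] = -1/2;  [t^2] = -5/16;  [t^3] = 3/64.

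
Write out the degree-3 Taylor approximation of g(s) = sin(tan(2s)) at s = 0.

4*s^3/3 + 2*s

Plug the Maclaurin series of the inner function into that of the outer and collect terms.
g(0) = 0
g′(0) = 2
g′′(0) = 0
g′′′(0) = 8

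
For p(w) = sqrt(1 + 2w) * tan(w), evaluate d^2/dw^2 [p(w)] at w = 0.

Take the Cauchy product of the two expansions.
From the series, [w^2] p = 1; multiply by 2! = 2 to get 2.

2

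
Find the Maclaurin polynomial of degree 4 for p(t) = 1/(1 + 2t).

16*t^4 - 8*t^3 + 4*t^2 - 2*t + 1

p(0) = 1
p′(0) = -2
p′′(0) = 8
p′′′(0) = -48
p^(4)(0) = 384
Then c_k = p^(k)(0)/k! gives each Taylor coefficient.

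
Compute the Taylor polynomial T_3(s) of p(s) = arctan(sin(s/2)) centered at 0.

-s^3/16 + s/2

Plug the Maclaurin series of the inner function into that of the outer and collect terms.
p(0) = 0
p′(0) = 1/2
p′′(0) = 0
p′′′(0) = -3/8
Dividing each by k! gives the coefficients c_0, ..., c_3.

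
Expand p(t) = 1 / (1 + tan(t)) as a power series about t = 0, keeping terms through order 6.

Use the geometric series for the reciprocal, then substitute.
[t^0] = 1;  [t^1] = -1;  [t^2] = 1;  [t^3] = -4/3;  [t^4] = 5/3;  [t^5] = -32/15;  [t^6] = 122/45.

122*t^6/45 - 32*t^5/15 + 5*t^4/3 - 4*t^3/3 + t^2 - t + 1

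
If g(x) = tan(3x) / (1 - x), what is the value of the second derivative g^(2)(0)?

6

Take the Cauchy product of the two expansions.
The coefficient of x^2 in the expansion is 3, so g′′(0) = 2! * (3) = 6.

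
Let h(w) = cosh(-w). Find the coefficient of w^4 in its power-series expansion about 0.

h(0) = 1
h′(0) = 0
h′′(0) = 1
h′′′(0) = 0
h^(4)(0) = 1
So c_4 = h^(4)(0)/4! = 1/24.

1/24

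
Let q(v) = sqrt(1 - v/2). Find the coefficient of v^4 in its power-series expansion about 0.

q(0) = 1
q′(0) = -1/4
q′′(0) = -1/16
q′′′(0) = -3/64
q^(4)(0) = -15/256
So c_4 = q^(4)(0)/4! = -5/2048.

-5/2048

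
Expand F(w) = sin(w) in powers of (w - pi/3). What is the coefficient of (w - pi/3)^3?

[(w - pi/3)^0] = sqrt(3)/2;  [(w - pi/3)^1] = 1/2;  [(w - pi/3)^2] = -sqrt(3)/4;  [(w - pi/3)^3] = -1/12.

-1/12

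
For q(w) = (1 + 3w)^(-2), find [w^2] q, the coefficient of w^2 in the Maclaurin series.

q(0) = 1
q′(0) = -6
q′′(0) = 54

27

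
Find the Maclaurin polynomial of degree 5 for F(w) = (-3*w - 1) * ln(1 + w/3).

41*w^5/4860 - 11*w^4/324 + 25*w^3/162 - 17*w^2/18 - w/3

Shift and add copies of the series according to the polynomial's terms.
[w^0] = 0;  [w^1] = -1/3;  [w^2] = -17/18;  [w^3] = 25/162;  [w^4] = -11/324;  [w^5] = 41/4860.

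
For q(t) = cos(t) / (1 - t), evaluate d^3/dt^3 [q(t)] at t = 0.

3

Expand each factor separately, then convolve coefficients.
From the series, [t^3] q = 1/2; multiply by 3! = 6 to get 3.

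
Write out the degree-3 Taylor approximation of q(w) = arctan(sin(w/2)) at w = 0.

Let u equal the inner series; expand the outer function in u and truncate.
q(0) = 0
q′(0) = 1/2
q′′(0) = 0
q′′′(0) = -3/8
The Taylor polynomial is Σ q^(k)(0)/k! · w^k.

-w^3/16 + w/2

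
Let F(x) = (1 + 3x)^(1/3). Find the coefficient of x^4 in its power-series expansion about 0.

-10/3

Apply the Taylor formula c_k = f^(k)(a)/k!.
F(0) = 1
F′(0) = 1
F′′(0) = -2
F′′′(0) = 10
F^(4)(0) = -80
So c_4 = F^(4)(0)/4! = -10/3.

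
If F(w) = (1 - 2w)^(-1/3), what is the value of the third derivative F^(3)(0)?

224/27

From the series, [w^3] F = 112/81; multiply by 3! = 6 to get 224/27.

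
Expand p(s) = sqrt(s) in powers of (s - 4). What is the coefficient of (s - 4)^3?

1/512

Use the known series and substitute for the argument.
So c_3 = p′′′(4)/3! = 1/512.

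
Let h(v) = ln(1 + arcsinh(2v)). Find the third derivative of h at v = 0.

8

Let u equal the inner series; expand the outer function in u and truncate.
The coefficient of v^3 in the expansion is 4/3, so h′′′(0) = 3! * (4/3) = 8.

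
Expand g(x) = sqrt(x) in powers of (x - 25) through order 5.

7*(x - 25)^5/500000000 - (x - 25)^4/2000000 + (x - 25)^3/50000 - (x - 25)^2/1000 + (x - 25)/10 + 5

Differentiate repeatedly and evaluate at the center.
g(25) = 5
g′(25) = 1/10
g′′(25) = -1/500
g′′′(25) = 3/25000
g^(4)(25) = -3/250000
g^(5)(25) = 21/12500000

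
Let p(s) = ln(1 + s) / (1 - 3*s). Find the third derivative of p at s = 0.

47

Expand 1/(denominator) as a geometric series and multiply by the numerator's series.
The coefficient of s^3 in the expansion is 47/6, so p′′′(0) = 3! * (47/6) = 47.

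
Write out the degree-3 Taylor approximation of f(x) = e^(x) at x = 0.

x^3/6 + x^2/2 + x + 1

f(0) = 1
f′(0) = 1
f′′(0) = 1
f′′′(0) = 1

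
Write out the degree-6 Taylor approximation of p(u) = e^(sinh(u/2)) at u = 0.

Plug the Maclaurin series of the inner function into that of the outer and collect terms.
[u^0] = 1;  [u^1] = 1/2;  [u^2] = 1/8;  [u^3] = 1/24;  [u^4] = 5/384;  [u^5] = 1/320;  [u^6] = 37/46080.

37*u^6/46080 + u^5/320 + 5*u^4/384 + u^3/24 + u^2/8 + u/2 + 1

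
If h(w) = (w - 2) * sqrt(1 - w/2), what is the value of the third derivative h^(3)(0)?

Shift and add copies of the series according to the polynomial's terms.
From the series, [w^3] h = -1/64; multiply by 3! = 6 to get -3/32.

-3/32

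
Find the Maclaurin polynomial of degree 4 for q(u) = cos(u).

Use the known series and substitute for the argument.
q(0) = 1
q′(0) = 0
q′′(0) = -1
q′′′(0) = 0
q^(4)(0) = 1

u^4/24 - u^2/2 + 1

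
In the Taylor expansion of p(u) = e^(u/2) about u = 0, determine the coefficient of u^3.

p(0) = 1
p′(0) = 1/2
p′′(0) = 1/4
p′′′(0) = 1/8
Dividing each by k! gives the coefficients c_0, ..., c_3.

1/48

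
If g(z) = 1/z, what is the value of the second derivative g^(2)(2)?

1/4

From the series, [(z - 2)^2] g = 1/8; multiply by 2! = 2 to get 1/4.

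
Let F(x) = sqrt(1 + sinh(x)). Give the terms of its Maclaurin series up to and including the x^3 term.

Substitute the inner expansion into the outer series and collect powers.
[x^0] = 1;  [x^1] = 1/2;  [x^2] = -1/8;  [x^3] = 7/48.

7*x^3/48 - x^2/8 + x/2 + 1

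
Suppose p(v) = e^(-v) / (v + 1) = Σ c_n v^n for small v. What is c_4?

65/24

Expand 1/(denominator) as a geometric series and multiply by the numerator's series.
p(0) = 1
p′(0) = -2
p′′(0) = 5
p′′′(0) = -16
p^(4)(0) = 65
The Taylor polynomial is Σ p^(k)(0)/k! · v^k.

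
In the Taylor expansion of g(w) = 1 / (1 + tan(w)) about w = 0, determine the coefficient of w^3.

Use the geometric series for the reciprocal, then substitute.
g(0) = 1
g′(0) = -1
g′′(0) = 2
g′′′(0) = -8

-4/3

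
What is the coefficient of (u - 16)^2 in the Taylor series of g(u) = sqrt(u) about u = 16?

-1/512

Apply the Taylor formula c_k = f^(k)(a)/k!.
g(16) = 4
g′(16) = 1/8
g′′(16) = -1/256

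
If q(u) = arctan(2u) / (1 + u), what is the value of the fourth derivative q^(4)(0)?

16

Expand each factor separately, then convolve coefficients.
From the series, [u^4] q = 2/3; multiply by 4! = 24 to get 16.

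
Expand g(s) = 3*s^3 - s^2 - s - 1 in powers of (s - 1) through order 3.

Compute the successive derivatives at the expansion point and divide by k!.
g(1) = 0
g′(1) = 6
g′′(1) = 16
g′′′(1) = 18
The Taylor polynomial is Σ g^(k)(1)/k! · (s - 1)^k.

3*(s - 1)^3 + 8*(s - 1)^2 + 6*(s - 1)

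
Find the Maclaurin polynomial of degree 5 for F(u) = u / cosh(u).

5*u^5/24 - u^3/2 + u

Write the quotient as an unknown series and match coefficients against numerator = denominator · series.
[u^0] = 0;  [u^1] = 1;  [u^2] = 0;  [u^3] = -1/2;  [u^4] = 0;  [u^5] = 5/24.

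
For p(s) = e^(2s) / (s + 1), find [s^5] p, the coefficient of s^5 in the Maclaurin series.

-1/15

Expand 1/(denominator) as a geometric series and multiply by the numerator's series.
p(0) = 1
p′(0) = 1
p′′(0) = 2
p′′′(0) = 2
p^(4)(0) = 8
p^(5)(0) = -8
So c_5 = p^(5)(0)/5! = -1/15.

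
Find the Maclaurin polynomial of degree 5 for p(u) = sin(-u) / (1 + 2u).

-1841*u^5/120 + 23*u^4/3 - 23*u^3/6 + 2*u^2 - u

Expand each factor separately, then convolve coefficients.
p(0) = 0
p′(0) = -1
p′′(0) = 4
p′′′(0) = -23
p^(4)(0) = 184
p^(5)(0) = -1841
Then c_k = p^(k)(0)/k! gives each Taylor coefficient.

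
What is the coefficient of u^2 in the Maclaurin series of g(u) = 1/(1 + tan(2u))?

Substitute the inner expansion into the outer series and collect powers.
g(0) = 1
g′(0) = -2
g′′(0) = 8

4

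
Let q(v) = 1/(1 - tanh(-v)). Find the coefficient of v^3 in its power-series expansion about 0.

-2/3

Plug the Maclaurin series of the inner function into that of the outer and collect terms.
q(0) = 1
q′(0) = -1
q′′(0) = 2
q′′′(0) = -4
So c_3 = q′′′(0)/3! = -2/3.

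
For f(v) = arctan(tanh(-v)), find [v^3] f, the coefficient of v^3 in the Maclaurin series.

2/3

Substitute the inner expansion into the outer series and collect powers.
So c_3 = f′′′(0)/3! = 2/3.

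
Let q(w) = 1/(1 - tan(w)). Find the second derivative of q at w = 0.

2

Let u equal the inner series; expand the outer function in u and truncate.
From the series, [w^2] q = 1; multiply by 2! = 2 to get 2.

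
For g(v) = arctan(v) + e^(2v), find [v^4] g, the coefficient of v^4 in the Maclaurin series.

Add the two expansions coefficient-wise.
So c_4 = g^(4)(0)/4! = 2/3.

2/3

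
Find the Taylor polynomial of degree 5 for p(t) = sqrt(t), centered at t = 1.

Compute the successive derivatives at the expansion point and divide by k!.

7*(t - 1)^5/256 - 5*(t - 1)^4/128 + (t - 1)^3/16 - (t - 1)^2/8 + (t - 1)/2 + 1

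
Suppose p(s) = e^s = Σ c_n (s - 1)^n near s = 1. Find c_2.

e/2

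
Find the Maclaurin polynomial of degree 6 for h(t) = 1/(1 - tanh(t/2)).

t^6/1440 + t^5/240 + t^4/48 + t^3/12 + t^2/4 + t/2 + 1

Compose series: expand the inner function first, then feed it into the outer expansion.
[t^0] = 1;  [t^1] = 1/2;  [t^2] = 1/4;  [t^3] = 1/12;  [t^4] = 1/48;  [t^5] = 1/240;  [t^6] = 1/1440.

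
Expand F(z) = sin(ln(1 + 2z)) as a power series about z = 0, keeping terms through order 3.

Let u equal the inner series; expand the outer function in u and truncate.
[z^0] = 0;  [z^1] = 2;  [z^2] = -2;  [z^3] = 4/3.

4*z^3/3 - 2*z^2 + 2*z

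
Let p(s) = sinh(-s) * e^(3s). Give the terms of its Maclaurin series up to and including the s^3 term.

-14*s^3/3 - 3*s^2 - s

Take the Cauchy product of the two expansions.
p(0) = 0
p′(0) = -1
p′′(0) = -6
p′′′(0) = -28
Then c_k = p^(k)(0)/k! gives each Taylor coefficient.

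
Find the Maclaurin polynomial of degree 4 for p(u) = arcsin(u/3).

u^3/162 + u/3

p(0) = 0
p′(0) = 1/3
p′′(0) = 0
p′′′(0) = 1/27
p^(4)(0) = 0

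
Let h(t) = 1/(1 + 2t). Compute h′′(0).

8

From the series, [t^2] h = 4; multiply by 2! = 2 to get 8.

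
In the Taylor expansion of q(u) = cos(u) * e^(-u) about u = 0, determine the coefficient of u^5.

1/30

Multiply the two series term by term and collect like powers.
q(0) = 1
q′(0) = -1
q′′(0) = 0
q′′′(0) = 2
q^(4)(0) = -4
q^(5)(0) = 4
Dividing each by k! gives the coefficients c_0, ..., c_5.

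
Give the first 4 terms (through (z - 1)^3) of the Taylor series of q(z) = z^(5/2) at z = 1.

5*(z - 1)^3/16 + 15*(z - 1)^2/8 + 5*(z - 1)/2 + 1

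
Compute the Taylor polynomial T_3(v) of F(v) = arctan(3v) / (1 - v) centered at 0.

Expand each factor separately, then convolve coefficients.
F(0) = 0
F′(0) = 3
F′′(0) = 6
F′′′(0) = -36

-6*v^3 + 3*v^2 + 3*v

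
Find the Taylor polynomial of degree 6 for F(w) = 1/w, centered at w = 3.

Use the known series and substitute for the argument.
F(3) = 1/3
F′(3) = -1/9
F′′(3) = 2/27
F′′′(3) = -2/27
F^(4)(3) = 8/81
F^(5)(3) = -40/243
F^(6)(3) = 80/243

(w - 3)^6/2187 - (w - 3)^5/729 + (w - 3)^4/243 - (w - 3)^3/81 + (w - 3)^2/27 - (w - 3)/9 + 1/3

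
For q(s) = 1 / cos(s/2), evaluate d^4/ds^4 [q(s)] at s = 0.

Invert the denominator's series and multiply.
From the series, [s^4] q = 5/384; multiply by 4! = 24 to get 5/16.

5/16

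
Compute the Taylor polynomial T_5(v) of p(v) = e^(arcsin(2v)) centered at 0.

16*v^5/3 + 10*v^4/3 + 8*v^3/3 + 2*v^2 + 2*v + 1

Plug the Maclaurin series of the inner function into that of the outer and collect terms.
p(0) = 1
p′(0) = 2
p′′(0) = 4
p′′′(0) = 16
p^(4)(0) = 80
p^(5)(0) = 640
Then c_k = p^(k)(0)/k! gives each Taylor coefficient.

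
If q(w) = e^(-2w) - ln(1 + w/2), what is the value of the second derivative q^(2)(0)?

Expand each term separately and add.
The coefficient of w^2 in the expansion is 17/8, so q′′(0) = 2! * (17/8) = 17/4.

17/4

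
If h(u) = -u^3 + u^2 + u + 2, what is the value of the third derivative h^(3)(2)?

-6

The coefficient of (u - 2)^3 in the expansion is -1, so h′′′(2) = 3! * (-1) = -6.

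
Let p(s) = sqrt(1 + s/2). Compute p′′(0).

The coefficient of s^2 in the expansion is -1/32, so p′′(0) = 2! * (-1/32) = -1/16.

-1/16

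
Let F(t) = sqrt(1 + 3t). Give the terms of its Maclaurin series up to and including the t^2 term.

-9*t^2/8 + 3*t/2 + 1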